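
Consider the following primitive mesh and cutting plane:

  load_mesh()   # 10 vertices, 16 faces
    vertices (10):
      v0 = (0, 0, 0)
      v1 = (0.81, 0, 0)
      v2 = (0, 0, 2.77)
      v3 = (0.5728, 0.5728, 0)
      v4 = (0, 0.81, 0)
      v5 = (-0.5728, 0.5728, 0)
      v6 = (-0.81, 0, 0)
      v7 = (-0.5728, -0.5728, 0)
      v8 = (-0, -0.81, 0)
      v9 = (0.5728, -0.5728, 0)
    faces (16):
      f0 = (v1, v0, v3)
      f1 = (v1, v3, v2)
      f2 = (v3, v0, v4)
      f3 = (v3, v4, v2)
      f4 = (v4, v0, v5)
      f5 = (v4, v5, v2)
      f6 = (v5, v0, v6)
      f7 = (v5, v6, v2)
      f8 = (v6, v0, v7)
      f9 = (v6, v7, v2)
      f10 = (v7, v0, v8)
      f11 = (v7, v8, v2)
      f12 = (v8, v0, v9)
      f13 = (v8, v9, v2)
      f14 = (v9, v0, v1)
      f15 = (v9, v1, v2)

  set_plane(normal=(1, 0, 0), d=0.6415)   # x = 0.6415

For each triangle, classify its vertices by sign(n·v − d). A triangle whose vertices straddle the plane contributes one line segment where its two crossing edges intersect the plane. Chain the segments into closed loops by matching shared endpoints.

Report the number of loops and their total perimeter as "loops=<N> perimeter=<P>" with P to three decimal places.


loops=1 perimeter=2.225

Straddling triangles (4 of 16):
  (v1,v0,v3) [+--] → (0.6415, 0, 0)–(0.6415, 0.406901, 0)  len=0.4069
  (v1,v3,v2) [+--] → (0.6415, 0.406901, 0)–(0.6415, 0, 0.576228)  len=0.7054
  (v9,v0,v1) [--+] → (0.6415, 0, 0)–(0.6415, -0.406901, 0)  len=0.4069
  (v9,v1,v2) [-+-] → (0.6415, -0.406901, 0)–(0.6415, 0, 0.576228)  len=0.7054

Chained into 1 loop(s):
  loop 1: 4 segments, perimeter = 2.2246
Total perimeter = 2.225


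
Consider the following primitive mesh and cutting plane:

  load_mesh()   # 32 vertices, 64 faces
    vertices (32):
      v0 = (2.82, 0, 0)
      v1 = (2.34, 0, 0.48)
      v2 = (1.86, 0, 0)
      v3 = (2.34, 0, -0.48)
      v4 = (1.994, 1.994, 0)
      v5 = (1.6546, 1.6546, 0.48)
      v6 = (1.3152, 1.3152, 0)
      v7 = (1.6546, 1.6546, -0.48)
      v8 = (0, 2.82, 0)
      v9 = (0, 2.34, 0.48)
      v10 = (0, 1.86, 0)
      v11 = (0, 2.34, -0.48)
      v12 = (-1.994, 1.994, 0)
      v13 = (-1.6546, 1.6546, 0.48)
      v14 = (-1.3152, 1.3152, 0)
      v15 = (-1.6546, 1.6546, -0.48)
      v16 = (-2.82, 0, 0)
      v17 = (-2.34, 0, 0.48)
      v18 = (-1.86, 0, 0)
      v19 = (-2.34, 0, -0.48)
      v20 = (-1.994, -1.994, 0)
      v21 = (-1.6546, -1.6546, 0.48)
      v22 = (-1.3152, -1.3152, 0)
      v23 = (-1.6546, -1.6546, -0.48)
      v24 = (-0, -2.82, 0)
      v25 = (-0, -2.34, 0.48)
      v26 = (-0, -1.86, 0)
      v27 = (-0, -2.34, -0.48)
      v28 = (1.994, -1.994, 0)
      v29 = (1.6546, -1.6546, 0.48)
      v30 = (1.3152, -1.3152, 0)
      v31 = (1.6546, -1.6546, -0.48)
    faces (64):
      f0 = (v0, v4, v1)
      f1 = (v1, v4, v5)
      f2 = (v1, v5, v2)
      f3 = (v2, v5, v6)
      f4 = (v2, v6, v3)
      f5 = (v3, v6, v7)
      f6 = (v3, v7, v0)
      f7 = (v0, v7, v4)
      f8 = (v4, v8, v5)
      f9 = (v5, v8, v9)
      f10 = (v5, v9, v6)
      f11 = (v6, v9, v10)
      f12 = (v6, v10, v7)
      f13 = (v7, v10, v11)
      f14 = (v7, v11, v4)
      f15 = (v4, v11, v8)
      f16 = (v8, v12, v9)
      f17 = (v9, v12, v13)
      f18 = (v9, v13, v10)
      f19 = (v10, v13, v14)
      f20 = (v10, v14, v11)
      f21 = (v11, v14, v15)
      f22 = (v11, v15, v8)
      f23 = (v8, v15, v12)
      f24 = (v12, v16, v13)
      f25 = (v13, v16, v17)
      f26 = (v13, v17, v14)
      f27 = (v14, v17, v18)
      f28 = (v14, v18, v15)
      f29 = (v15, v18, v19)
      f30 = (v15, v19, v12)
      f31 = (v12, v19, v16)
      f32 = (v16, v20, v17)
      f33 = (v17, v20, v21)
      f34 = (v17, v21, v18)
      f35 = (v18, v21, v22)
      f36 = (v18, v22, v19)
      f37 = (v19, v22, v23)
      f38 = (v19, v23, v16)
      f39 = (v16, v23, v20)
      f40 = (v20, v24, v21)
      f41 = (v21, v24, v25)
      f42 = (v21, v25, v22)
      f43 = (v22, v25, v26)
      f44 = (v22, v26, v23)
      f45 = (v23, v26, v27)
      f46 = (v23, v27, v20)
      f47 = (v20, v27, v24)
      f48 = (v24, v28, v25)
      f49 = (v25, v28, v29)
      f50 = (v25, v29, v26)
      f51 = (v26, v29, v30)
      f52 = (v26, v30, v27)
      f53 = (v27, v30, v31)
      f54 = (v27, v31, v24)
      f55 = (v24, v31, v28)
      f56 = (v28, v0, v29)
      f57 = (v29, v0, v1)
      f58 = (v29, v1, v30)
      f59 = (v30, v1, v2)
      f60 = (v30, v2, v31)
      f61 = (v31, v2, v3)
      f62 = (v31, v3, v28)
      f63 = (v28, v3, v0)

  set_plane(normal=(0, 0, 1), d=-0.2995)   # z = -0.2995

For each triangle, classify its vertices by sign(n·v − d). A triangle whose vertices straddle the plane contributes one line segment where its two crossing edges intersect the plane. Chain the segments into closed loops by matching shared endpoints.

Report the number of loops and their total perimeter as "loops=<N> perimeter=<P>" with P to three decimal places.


loops=2 perimeter=28.655

Straddling triangles (32 of 64):
  (v2,v6,v3) [++-] → (1.95463, 0.49457, -0.2995)–(2.1595, 0, -0.2995)  len=0.5353
  (v3,v6,v7) [-+-] → (1.95463, 0.49457, -0.2995)–(1.52697, 1.52697, -0.2995)  len=1.1175
  (v3,v7,v0) [--+] → (2.09284, 1.0324, -0.2995)–(2.5205, 0, -0.2995)  len=1.1175
  (v0,v7,v4) [+-+] → (2.09284, 1.0324, -0.2995)–(1.78223, 1.78223, -0.2995)  len=0.8116
  (v6,v10,v7) [++-] → (1.0324, 1.73184, -0.2995)–(1.52697, 1.52697, -0.2995)  len=0.5353
  (v7,v10,v11) [-+-] → (1.0324, 1.73184, -0.2995)–(0, 2.1595, -0.2995)  len=1.1175
  (v7,v11,v4) [--+] → (0.749827, 2.20989, -0.2995)–(1.78223, 1.78223, -0.2995)  len=1.1175
  (v4,v11,v8) [+-+] → (0.749827, 2.20989, -0.2995)–(0, 2.5205, -0.2995)  len=0.8116
  (v10,v14,v11) [++-] → (-0.49457, 1.95463, -0.2995)–(0, 2.1595, -0.2995)  len=0.5353
  (v11,v14,v15) [-+-] → (-0.49457, 1.95463, -0.2995)–(-1.52697, 1.52697, -0.2995)  len=1.1175
  (v11,v15,v8) [--+] → (-1.0324, 2.09284, -0.2995)–(0, 2.5205, -0.2995)  len=1.1175
  (v8,v15,v12) [+-+] → (-1.0324, 2.09284, -0.2995)–(-1.78223, 1.78223, -0.2995)  len=0.8116
  (v14,v18,v15) [++-] → (-1.73184, 1.0324, -0.2995)–(-1.52697, 1.52697, -0.2995)  len=0.5353
  (v15,v18,v19) [-+-] → (-1.73184, 1.0324, -0.2995)–(-2.1595, 0, -0.2995)  len=1.1175
  (v15,v19,v12) [--+] → (-2.20989, 0.749827, -0.2995)–(-1.78223, 1.78223, -0.2995)  len=1.1175
  (v12,v19,v16) [+-+] → (-2.20989, 0.749827, -0.2995)–(-2.5205, 0, -0.2995)  len=0.8116
  (v18,v22,v19) [++-] → (-1.95463, -0.49457, -0.2995)–(-2.1595, 0, -0.2995)  len=0.5353
  (v19,v22,v23) [-+-] → (-1.95463, -0.49457, -0.2995)–(-1.52697, -1.52697, -0.2995)  len=1.1175
  (v19,v23,v16) [--+] → (-2.09284, -1.0324, -0.2995)–(-2.5205, 0, -0.2995)  len=1.1175
  (v16,v23,v20) [+-+] → (-2.09284, -1.0324, -0.2995)–(-1.78223, -1.78223, -0.2995)  len=0.8116
  (v22,v26,v23) [++-] → (-1.0324, -1.73184, -0.2995)–(-1.52697, -1.52697, -0.2995)  len=0.5353
  (v23,v26,v27) [-+-] → (-1.0324, -1.73184, -0.2995)–(0, -2.1595, -0.2995)  len=1.1175
  (v23,v27,v20) [--+] → (-0.749827, -2.20989, -0.2995)–(-1.78223, -1.78223, -0.2995)  len=1.1175
  (v20,v27,v24) [+-+] → (-0.749827, -2.20989, -0.2995)–(0, -2.5205, -0.2995)  len=0.8116
  (v26,v30,v27) [++-] → (0.49457, -1.95463, -0.2995)–(0, -2.1595, -0.2995)  len=0.5353
  (v27,v30,v31) [-+-] → (0.49457, -1.95463, -0.2995)–(1.52697, -1.52697, -0.2995)  len=1.1175
  (v27,v31,v24) [--+] → (1.0324, -2.09284, -0.2995)–(0, -2.5205, -0.2995)  len=1.1175
  (v24,v31,v28) [+-+] → (1.0324, -2.09284, -0.2995)–(1.78223, -1.78223, -0.2995)  len=0.8116
  (v30,v2,v31) [++-] → (1.73184, -1.0324, -0.2995)–(1.52697, -1.52697, -0.2995)  len=0.5353
  (v31,v2,v3) [-+-] → (1.73184, -1.0324, -0.2995)–(2.1595, 0, -0.2995)  len=1.1175
  (v31,v3,v28) [--+] → (2.20989, -0.749827, -0.2995)–(1.78223, -1.78223, -0.2995)  len=1.1175
  (v28,v3,v0) [+-+] → (2.20989, -0.749827, -0.2995)–(2.5205, 0, -0.2995)  len=0.8116

Chained into 2 loop(s):
  loop 1: 16 segments, perimeter = 13.2224
  loop 2: 16 segments, perimeter = 15.4327
Total perimeter = 28.655


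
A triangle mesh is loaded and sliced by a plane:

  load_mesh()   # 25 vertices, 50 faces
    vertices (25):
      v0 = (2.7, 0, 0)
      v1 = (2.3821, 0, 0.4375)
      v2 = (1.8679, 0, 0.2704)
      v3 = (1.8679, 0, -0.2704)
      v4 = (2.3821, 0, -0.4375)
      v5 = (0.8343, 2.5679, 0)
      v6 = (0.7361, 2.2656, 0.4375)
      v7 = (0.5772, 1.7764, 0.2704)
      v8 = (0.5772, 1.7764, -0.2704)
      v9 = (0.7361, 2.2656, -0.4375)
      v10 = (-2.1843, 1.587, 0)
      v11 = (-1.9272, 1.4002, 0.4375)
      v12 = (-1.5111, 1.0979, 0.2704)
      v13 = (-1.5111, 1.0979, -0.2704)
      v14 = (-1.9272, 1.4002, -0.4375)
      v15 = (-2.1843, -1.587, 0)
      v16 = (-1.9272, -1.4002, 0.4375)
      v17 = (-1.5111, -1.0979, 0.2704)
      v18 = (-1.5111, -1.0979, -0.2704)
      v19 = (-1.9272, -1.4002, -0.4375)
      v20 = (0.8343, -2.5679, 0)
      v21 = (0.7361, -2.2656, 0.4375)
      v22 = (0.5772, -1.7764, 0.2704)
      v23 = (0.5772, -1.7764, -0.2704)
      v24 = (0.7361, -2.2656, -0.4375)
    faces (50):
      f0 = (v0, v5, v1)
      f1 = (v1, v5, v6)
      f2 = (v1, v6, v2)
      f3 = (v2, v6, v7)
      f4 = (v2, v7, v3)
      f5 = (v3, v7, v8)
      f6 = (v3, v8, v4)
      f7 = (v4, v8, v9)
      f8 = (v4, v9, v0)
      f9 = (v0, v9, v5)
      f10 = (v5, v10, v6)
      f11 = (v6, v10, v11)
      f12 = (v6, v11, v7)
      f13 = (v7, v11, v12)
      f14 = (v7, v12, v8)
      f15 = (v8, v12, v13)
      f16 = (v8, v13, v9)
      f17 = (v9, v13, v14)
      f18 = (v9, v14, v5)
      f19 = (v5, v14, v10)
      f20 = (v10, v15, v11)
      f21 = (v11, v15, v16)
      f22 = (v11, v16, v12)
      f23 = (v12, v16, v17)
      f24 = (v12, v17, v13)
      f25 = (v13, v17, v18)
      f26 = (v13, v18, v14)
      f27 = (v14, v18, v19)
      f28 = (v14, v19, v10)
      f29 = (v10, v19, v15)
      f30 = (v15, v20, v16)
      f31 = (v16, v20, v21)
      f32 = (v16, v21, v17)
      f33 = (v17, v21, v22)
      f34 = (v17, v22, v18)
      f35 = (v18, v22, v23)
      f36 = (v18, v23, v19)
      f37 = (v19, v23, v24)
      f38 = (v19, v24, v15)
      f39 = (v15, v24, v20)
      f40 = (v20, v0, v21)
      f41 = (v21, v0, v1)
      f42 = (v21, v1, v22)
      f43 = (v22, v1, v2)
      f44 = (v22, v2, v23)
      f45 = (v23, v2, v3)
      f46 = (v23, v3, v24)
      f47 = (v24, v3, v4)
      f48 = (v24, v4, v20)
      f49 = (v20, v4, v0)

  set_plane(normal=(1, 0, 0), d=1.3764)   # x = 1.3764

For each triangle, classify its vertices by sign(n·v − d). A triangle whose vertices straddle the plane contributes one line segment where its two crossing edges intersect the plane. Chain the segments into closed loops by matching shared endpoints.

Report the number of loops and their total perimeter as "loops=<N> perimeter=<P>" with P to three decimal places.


Straddling triangles (20 of 50):
  (v0,v5,v1) [+-+] → (1.3764, 1.82177, 0)–(1.3764, 1.66852, 0.15323)  len=0.2167
  (v1,v5,v6) [+--] → (1.3764, 1.66852, 0.15323)–(1.3764, 1.38427, 0.4375)  len=0.4020
  (v1,v6,v2) [+-+] → (1.3764, 1.38427, 0.4375)–(1.3764, 0.983869, 0.342966)  len=0.4114
  (v2,v6,v7) [+--] → (1.3764, 0.983869, 0.342966)–(1.3764, 0.676455, 0.2704)  len=0.3159
  (v2,v7,v3) [+-+] → (1.3764, 0.676455, 0.2704)–(1.3764, 0.676455, -0.0644628)  len=0.3349
  (v3,v7,v8) [+--] → (1.3764, 0.676455, -0.0644628)–(1.3764, 0.676455, -0.2704)  len=0.2059
  (v3,v8,v4) [+-+] → (1.3764, 0.676455, -0.2704)–(1.3764, 0.98982, -0.344391)  len=0.3220
  (v4,v8,v9) [+--] → (1.3764, 0.98982, -0.344391)–(1.3764, 1.38427, -0.4375)  len=0.4053
  (v4,v9,v0) [+-+] → (1.3764, 1.38427, -0.4375)–(1.3764, 1.52694, -0.29486)  len=0.2017
  (v0,v9,v5) [+--] → (1.3764, 1.52694, -0.29486)–(1.3764, 1.82177, 0)  len=0.4170
  (v20,v0,v21) [-+-] → (1.3764, -1.82177, 0)–(1.3764, -1.52694, 0.29486)  len=0.4170
  (v21,v0,v1) [-++] → (1.3764, -1.52694, 0.29486)–(1.3764, -1.38427, 0.4375)  len=0.2017
  (v21,v1,v22) [-+-] → (1.3764, -1.38427, 0.4375)–(1.3764, -0.98982, 0.344391)  len=0.4053
  (v22,v1,v2) [-++] → (1.3764, -0.98982, 0.344391)–(1.3764, -0.676455, 0.2704)  len=0.3220
  (v22,v2,v23) [-+-] → (1.3764, -0.676455, 0.2704)–(1.3764, -0.676455, 0.0644628)  len=0.2059
  (v23,v2,v3) [-++] → (1.3764, -0.676455, 0.0644628)–(1.3764, -0.676455, -0.2704)  len=0.3349
  (v23,v3,v24) [-+-] → (1.3764, -0.676455, -0.2704)–(1.3764, -0.983869, -0.342966)  len=0.3159
  (v24,v3,v4) [-++] → (1.3764, -0.983869, -0.342966)–(1.3764, -1.38427, -0.4375)  len=0.4114
  (v24,v4,v20) [-+-] → (1.3764, -1.38427, -0.4375)–(1.3764, -1.66852, -0.15323)  len=0.4020
  (v20,v4,v0) [-++] → (1.3764, -1.66852, -0.15323)–(1.3764, -1.82177, 0)  len=0.2167

Chained into 2 loop(s):
  loop 1: 10 segments, perimeter = 3.2328
  loop 2: 10 segments, perimeter = 3.2328
Total perimeter = 6.466

loops=2 perimeter=6.466


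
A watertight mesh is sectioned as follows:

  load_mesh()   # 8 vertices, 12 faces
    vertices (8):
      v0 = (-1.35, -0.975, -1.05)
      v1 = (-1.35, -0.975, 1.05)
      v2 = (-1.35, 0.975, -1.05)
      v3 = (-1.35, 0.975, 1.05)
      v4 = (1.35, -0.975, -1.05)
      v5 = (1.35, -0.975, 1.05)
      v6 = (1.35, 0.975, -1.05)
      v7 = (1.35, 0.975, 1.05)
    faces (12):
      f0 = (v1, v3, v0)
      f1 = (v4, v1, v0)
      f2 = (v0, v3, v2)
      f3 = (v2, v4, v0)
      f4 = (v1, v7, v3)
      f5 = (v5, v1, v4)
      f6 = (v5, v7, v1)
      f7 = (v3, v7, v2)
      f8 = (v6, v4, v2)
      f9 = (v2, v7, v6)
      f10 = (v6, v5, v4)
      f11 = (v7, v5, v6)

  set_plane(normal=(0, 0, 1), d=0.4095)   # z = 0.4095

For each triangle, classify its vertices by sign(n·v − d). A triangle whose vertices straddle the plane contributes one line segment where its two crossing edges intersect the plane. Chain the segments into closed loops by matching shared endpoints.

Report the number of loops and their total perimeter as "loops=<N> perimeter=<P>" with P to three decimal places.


Straddling triangles (8 of 12):
  (v1,v3,v0) [++-] → (-1.35, 0.38025, 0.4095)–(-1.35, -0.975, 0.4095)  len=1.3552
  (v4,v1,v0) [-+-] → (-0.5265, -0.975, 0.4095)–(-1.35, -0.975, 0.4095)  len=0.8235
  (v0,v3,v2) [-+-] → (-1.35, 0.38025, 0.4095)–(-1.35, 0.975, 0.4095)  len=0.5948
  (v5,v1,v4) [++-] → (-0.5265, -0.975, 0.4095)–(1.35, -0.975, 0.4095)  len=1.8765
  (v3,v7,v2) [++-] → (0.5265, 0.975, 0.4095)–(-1.35, 0.975, 0.4095)  len=1.8765
  (v2,v7,v6) [-+-] → (0.5265, 0.975, 0.4095)–(1.35, 0.975, 0.4095)  len=0.8235
  (v6,v5,v4) [-+-] → (1.35, -0.38025, 0.4095)–(1.35, -0.975, 0.4095)  len=0.5948
  (v7,v5,v6) [++-] → (1.35, -0.38025, 0.4095)–(1.35, 0.975, 0.4095)  len=1.3552

Chained into 1 loop(s):
  loop 1: 8 segments, perimeter = 9.3000
Total perimeter = 9.300

loops=1 perimeter=9.300


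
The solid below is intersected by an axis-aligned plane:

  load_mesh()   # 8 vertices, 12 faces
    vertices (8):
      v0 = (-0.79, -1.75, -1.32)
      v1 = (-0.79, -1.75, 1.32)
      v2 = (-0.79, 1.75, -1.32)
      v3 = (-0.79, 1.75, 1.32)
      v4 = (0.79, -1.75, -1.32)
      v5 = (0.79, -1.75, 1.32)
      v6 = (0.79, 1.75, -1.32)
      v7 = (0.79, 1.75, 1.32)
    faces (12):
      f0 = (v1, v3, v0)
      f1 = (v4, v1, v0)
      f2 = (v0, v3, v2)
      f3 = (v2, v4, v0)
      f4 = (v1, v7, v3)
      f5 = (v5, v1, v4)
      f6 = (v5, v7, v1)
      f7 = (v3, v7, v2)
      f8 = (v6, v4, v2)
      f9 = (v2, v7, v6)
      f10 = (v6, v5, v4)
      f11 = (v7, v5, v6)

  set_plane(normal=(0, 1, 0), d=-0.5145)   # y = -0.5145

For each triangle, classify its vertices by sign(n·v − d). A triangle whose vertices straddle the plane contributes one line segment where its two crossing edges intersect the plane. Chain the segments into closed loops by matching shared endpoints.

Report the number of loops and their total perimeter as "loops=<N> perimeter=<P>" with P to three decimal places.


Straddling triangles (8 of 12):
  (v1,v3,v0) [-+-] → (-0.79, -0.5145, 1.32)–(-0.79, -0.5145, -0.38808)  len=1.7081
  (v0,v3,v2) [-++] → (-0.79, -0.5145, -0.38808)–(-0.79, -0.5145, -1.32)  len=0.9319
  (v2,v4,v0) [+--] → (0.23226, -0.5145, -1.32)–(-0.79, -0.5145, -1.32)  len=1.0223
  (v1,v7,v3) [-++] → (-0.23226, -0.5145, 1.32)–(-0.79, -0.5145, 1.32)  len=0.5577
  (v5,v7,v1) [-+-] → (0.79, -0.5145, 1.32)–(-0.23226, -0.5145, 1.32)  len=1.0223
  (v6,v4,v2) [+-+] → (0.79, -0.5145, -1.32)–(0.23226, -0.5145, -1.32)  len=0.5577
  (v6,v5,v4) [+--] → (0.79, -0.5145, 0.38808)–(0.79, -0.5145, -1.32)  len=1.7081
  (v7,v5,v6) [+-+] → (0.79, -0.5145, 1.32)–(0.79, -0.5145, 0.38808)  len=0.9319

Chained into 1 loop(s):
  loop 1: 8 segments, perimeter = 8.4400
Total perimeter = 8.440

loops=1 perimeter=8.440


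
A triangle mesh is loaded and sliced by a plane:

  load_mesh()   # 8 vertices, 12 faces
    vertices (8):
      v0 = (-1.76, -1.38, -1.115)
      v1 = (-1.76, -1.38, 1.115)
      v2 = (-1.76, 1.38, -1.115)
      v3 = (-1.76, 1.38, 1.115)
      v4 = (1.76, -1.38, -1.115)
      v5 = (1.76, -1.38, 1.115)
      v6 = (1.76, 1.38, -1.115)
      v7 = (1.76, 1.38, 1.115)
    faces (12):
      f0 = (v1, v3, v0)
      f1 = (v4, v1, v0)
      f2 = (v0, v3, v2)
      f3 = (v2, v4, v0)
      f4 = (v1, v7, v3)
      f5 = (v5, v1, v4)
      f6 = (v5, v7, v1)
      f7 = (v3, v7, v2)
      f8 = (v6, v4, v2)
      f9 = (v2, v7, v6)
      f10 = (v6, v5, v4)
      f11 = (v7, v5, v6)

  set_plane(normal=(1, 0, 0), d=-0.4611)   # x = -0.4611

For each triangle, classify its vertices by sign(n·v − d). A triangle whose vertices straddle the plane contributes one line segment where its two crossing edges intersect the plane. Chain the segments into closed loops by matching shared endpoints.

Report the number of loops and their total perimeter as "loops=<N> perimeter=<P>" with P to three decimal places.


Straddling triangles (8 of 12):
  (v4,v1,v0) [+--] → (-0.4611, -1.38, 0.292117)–(-0.4611, -1.38, -1.115)  len=1.4071
  (v2,v4,v0) [-+-] → (-0.4611, 0.361544, -1.115)–(-0.4611, -1.38, -1.115)  len=1.7415
  (v1,v7,v3) [-+-] → (-0.4611, -0.361544, 1.115)–(-0.4611, 1.38, 1.115)  len=1.7415
  (v5,v1,v4) [+-+] → (-0.4611, -1.38, 1.115)–(-0.4611, -1.38, 0.292117)  len=0.8229
  (v5,v7,v1) [++-] → (-0.4611, -0.361544, 1.115)–(-0.4611, -1.38, 1.115)  len=1.0185
  (v3,v7,v2) [-+-] → (-0.4611, 1.38, 1.115)–(-0.4611, 1.38, -0.292117)  len=1.4071
  (v6,v4,v2) [++-] → (-0.4611, 0.361544, -1.115)–(-0.4611, 1.38, -1.115)  len=1.0185
  (v2,v7,v6) [-++] → (-0.4611, 1.38, -0.292117)–(-0.4611, 1.38, -1.115)  len=0.8229

Chained into 1 loop(s):
  loop 1: 8 segments, perimeter = 9.9800
Total perimeter = 9.980

loops=1 perimeter=9.980


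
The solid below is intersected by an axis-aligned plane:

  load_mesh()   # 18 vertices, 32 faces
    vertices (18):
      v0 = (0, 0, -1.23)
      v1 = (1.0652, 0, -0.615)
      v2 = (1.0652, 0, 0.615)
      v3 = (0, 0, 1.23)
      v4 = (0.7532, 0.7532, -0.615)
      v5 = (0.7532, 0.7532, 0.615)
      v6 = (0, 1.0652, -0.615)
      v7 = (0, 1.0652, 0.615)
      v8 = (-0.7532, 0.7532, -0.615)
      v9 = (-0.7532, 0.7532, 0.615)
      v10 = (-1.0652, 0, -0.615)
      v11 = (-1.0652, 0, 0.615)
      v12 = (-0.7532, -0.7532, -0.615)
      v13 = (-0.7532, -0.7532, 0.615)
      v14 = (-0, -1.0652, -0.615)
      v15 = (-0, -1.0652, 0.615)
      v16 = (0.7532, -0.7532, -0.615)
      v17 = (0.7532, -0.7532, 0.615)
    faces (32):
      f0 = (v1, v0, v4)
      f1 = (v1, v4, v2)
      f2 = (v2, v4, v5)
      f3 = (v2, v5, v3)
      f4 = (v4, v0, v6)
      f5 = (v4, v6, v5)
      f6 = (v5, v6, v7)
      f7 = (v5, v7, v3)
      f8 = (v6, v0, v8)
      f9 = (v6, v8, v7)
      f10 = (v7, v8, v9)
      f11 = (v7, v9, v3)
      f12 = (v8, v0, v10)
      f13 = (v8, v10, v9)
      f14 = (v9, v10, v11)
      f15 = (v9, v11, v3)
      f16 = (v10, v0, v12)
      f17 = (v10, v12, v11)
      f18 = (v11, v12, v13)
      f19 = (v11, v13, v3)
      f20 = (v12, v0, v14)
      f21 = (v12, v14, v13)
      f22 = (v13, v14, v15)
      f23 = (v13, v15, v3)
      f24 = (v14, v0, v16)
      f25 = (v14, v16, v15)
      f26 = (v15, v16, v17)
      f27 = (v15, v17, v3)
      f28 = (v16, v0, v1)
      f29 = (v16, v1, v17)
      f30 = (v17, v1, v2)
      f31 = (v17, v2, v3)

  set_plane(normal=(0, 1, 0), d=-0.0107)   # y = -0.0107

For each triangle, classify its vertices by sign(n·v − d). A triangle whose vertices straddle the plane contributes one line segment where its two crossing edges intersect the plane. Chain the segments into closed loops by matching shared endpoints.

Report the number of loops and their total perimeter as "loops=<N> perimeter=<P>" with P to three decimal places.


loops=1 perimeter=7.354

Straddling triangles (12 of 32):
  (v10,v0,v12) [++-] → (-0.0107, -0.0107, -1.22126)–(-1.06077, -0.0107, -0.615)  len=1.2125
  (v10,v12,v11) [+-+] → (-1.06077, -0.0107, -0.615)–(-1.06077, -0.0107, 0.597527)  len=1.2125
  (v11,v12,v13) [+--] → (-1.06077, -0.0107, 0.597527)–(-1.06077, -0.0107, 0.615)  len=0.0175
  (v11,v13,v3) [+-+] → (-1.06077, -0.0107, 0.615)–(-0.0107, -0.0107, 1.22126)  len=1.2125
  (v12,v0,v14) [-+-] → (-0.0107, -0.0107, -1.22126)–(0, -0.0107, -1.22382)  len=0.0110
  (v13,v15,v3) [--+] → (0, -0.0107, 1.22382)–(-0.0107, -0.0107, 1.22126)  len=0.0110
  (v14,v0,v16) [-+-] → (0, -0.0107, -1.22382)–(0.0107, -0.0107, -1.22126)  len=0.0110
  (v15,v17,v3) [--+] → (0.0107, -0.0107, 1.22126)–(0, -0.0107, 1.22382)  len=0.0110
  (v16,v0,v1) [-++] → (0.0107, -0.0107, -1.22126)–(1.06077, -0.0107, -0.615)  len=1.2125
  (v16,v1,v17) [-+-] → (1.06077, -0.0107, -0.615)–(1.06077, -0.0107, -0.597527)  len=0.0175
  (v17,v1,v2) [-++] → (1.06077, -0.0107, -0.597527)–(1.06077, -0.0107, 0.615)  len=1.2125
  (v17,v2,v3) [-++] → (1.06077, -0.0107, 0.615)–(0.0107, -0.0107, 1.22126)  len=1.2125

Chained into 1 loop(s):
  loop 1: 12 segments, perimeter = 7.3541
Total perimeter = 7.354


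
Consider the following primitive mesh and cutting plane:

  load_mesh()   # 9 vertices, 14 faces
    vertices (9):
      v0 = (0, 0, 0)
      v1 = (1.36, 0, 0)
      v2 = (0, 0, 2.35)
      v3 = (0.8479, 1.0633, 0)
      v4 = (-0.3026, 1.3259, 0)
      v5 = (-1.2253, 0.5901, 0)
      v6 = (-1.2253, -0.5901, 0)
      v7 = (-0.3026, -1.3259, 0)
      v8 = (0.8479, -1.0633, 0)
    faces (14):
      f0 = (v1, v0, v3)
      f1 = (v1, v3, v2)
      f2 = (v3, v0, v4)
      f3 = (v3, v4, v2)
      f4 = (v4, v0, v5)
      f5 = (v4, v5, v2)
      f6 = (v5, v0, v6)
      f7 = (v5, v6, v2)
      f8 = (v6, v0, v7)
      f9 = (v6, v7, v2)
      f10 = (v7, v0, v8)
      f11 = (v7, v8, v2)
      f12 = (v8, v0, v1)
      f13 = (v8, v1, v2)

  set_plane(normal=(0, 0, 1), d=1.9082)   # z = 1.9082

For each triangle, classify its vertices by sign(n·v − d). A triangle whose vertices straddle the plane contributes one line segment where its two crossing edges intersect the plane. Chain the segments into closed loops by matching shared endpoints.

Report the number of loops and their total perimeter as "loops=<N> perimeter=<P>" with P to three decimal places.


Straddling triangles (7 of 14):
  (v1,v3,v2) [--+] → (0.159405, 0.1999, 1.9082)–(0.25568, 0, 1.9082)  len=0.2219
  (v3,v4,v2) [--+] → (-0.0568888, 0.249269, 1.9082)–(0.159405, 0.1999, 1.9082)  len=0.2219
  (v4,v5,v2) [--+] → (-0.230356, 0.110939, 1.9082)–(-0.0568888, 0.249269, 1.9082)  len=0.2219
  (v5,v6,v2) [--+] → (-0.230356, -0.110939, 1.9082)–(-0.230356, 0.110939, 1.9082)  len=0.2219
  (v6,v7,v2) [--+] → (-0.0568888, -0.249269, 1.9082)–(-0.230356, -0.110939, 1.9082)  len=0.2219
  (v7,v8,v2) [--+] → (0.159405, -0.1999, 1.9082)–(-0.0568888, -0.249269, 1.9082)  len=0.2219
  (v8,v1,v2) [--+] → (0.25568, 0, 1.9082)–(0.159405, -0.1999, 1.9082)  len=0.2219

Chained into 1 loop(s):
  loop 1: 7 segments, perimeter = 1.5531
Total perimeter = 1.553

loops=1 perimeter=1.553


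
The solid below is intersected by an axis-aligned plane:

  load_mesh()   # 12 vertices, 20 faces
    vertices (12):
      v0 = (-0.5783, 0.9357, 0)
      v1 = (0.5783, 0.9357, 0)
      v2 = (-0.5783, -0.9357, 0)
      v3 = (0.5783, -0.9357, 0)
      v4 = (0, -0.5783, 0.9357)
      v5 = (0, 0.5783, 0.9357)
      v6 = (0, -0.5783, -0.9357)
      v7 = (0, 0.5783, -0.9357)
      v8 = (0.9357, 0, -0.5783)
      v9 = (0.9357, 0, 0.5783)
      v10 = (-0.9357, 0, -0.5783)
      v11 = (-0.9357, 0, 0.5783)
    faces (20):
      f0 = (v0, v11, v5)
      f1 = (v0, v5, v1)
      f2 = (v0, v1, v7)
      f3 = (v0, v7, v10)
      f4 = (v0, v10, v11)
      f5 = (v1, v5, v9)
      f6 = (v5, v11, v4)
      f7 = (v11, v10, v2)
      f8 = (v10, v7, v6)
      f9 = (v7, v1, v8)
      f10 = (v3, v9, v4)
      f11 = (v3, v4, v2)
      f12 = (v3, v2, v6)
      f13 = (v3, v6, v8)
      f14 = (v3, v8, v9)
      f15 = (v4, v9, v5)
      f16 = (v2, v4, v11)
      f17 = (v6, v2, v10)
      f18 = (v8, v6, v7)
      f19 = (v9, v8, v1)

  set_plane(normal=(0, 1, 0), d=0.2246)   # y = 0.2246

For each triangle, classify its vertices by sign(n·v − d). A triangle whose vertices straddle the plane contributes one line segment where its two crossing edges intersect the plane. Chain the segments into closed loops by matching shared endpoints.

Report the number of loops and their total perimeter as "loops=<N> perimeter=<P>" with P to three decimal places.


loops=1 perimeter=5.779

Straddling triangles (10 of 20):
  (v0,v11,v5) [+-+] → (-0.849912, 0.2246, 0.439488)–(-0.572293, 0.2246, 0.717107)  len=0.3926
  (v0,v7,v10) [++-] → (-0.572293, 0.2246, -0.717107)–(-0.849912, 0.2246, -0.439488)  len=0.3926
  (v0,v10,v11) [+--] → (-0.849912, 0.2246, -0.439488)–(-0.849912, 0.2246, 0.439488)  len=0.8790
  (v1,v5,v9) [++-] → (0.572293, 0.2246, 0.717107)–(0.849912, 0.2246, 0.439488)  len=0.3926
  (v5,v11,v4) [+--] → (-0.572293, 0.2246, 0.717107)–(0, 0.2246, 0.9357)  len=0.6126
  (v10,v7,v6) [-+-] → (-0.572293, 0.2246, -0.717107)–(0, 0.2246, -0.9357)  len=0.6126
  (v7,v1,v8) [++-] → (0.849912, 0.2246, -0.439488)–(0.572293, 0.2246, -0.717107)  len=0.3926
  (v4,v9,v5) [--+] → (0.572293, 0.2246, 0.717107)–(0, 0.2246, 0.9357)  len=0.6126
  (v8,v6,v7) [--+] → (0, 0.2246, -0.9357)–(0.572293, 0.2246, -0.717107)  len=0.6126
  (v9,v8,v1) [--+] → (0.849912, 0.2246, -0.439488)–(0.849912, 0.2246, 0.439488)  len=0.8790

Chained into 1 loop(s):
  loop 1: 10 segments, perimeter = 5.7789
Total perimeter = 5.779


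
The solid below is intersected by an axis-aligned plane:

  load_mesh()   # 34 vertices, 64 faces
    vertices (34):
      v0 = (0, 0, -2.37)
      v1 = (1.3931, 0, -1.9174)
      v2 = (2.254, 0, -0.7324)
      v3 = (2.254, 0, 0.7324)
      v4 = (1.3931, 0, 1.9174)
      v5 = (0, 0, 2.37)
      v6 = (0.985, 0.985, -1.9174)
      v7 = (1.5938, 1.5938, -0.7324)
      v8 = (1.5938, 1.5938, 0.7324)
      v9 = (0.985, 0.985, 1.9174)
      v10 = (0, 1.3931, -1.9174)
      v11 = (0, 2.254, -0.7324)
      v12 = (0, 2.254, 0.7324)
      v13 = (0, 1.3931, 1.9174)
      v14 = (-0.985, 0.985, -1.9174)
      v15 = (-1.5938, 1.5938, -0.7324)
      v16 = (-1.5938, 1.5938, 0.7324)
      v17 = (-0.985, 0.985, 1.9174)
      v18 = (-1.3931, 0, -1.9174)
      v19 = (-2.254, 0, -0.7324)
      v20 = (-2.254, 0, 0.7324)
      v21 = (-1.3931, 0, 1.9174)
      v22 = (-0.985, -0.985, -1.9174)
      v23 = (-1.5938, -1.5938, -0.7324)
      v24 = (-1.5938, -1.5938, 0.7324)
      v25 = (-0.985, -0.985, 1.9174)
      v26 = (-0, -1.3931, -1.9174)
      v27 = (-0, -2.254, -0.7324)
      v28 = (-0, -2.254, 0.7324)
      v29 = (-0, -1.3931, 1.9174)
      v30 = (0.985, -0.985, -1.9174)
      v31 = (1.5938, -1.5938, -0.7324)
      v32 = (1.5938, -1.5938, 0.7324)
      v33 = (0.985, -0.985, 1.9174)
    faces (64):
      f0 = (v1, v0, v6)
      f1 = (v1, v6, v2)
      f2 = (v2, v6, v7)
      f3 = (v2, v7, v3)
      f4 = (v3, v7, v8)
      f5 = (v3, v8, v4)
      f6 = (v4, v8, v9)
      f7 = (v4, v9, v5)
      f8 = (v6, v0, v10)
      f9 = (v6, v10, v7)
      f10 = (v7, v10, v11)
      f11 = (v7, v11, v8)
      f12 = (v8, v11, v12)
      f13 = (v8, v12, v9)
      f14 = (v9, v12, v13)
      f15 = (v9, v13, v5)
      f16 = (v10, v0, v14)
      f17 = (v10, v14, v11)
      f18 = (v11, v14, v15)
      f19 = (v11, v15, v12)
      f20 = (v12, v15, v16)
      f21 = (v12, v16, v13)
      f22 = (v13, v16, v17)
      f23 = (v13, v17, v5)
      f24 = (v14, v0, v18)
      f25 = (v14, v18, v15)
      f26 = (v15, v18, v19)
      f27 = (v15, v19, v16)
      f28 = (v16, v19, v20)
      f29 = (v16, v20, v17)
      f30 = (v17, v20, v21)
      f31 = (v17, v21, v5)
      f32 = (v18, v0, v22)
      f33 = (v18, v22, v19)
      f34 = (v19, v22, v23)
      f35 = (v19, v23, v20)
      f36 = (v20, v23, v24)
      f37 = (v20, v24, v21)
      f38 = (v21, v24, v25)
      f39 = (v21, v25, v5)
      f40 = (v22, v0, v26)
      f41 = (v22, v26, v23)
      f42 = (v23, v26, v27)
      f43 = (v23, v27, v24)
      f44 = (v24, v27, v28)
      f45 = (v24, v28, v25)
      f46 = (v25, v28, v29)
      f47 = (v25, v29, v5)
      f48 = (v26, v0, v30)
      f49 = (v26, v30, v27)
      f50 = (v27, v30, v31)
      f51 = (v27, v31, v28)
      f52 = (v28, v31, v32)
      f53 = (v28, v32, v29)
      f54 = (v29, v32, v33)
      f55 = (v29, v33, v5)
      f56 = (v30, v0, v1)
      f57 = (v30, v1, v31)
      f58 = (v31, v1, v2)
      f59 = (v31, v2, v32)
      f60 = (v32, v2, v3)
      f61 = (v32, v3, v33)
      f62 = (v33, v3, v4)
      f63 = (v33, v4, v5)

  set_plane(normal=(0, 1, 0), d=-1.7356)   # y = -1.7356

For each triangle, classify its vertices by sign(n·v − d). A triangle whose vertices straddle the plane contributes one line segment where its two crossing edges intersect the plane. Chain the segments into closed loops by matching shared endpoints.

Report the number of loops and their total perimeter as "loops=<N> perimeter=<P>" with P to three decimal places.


loops=1 perimeter=8.692

Straddling triangles (10 of 64):
  (v23,v26,v27) [++-] → (0, -1.7356, -1.44596)–(-1.25148, -1.7356, -0.7324)  len=1.4406
  (v23,v27,v24) [+-+] → (-1.25148, -1.7356, -0.7324)–(-1.25148, -1.7356, 0.417785)  len=1.1502
  (v24,v27,v28) [+--] → (-1.25148, -1.7356, 0.417785)–(-1.25148, -1.7356, 0.7324)  len=0.3146
  (v24,v28,v25) [+-+] → (-1.25148, -1.7356, 0.7324)–(-0.402383, -1.7356, 1.21649)  len=0.9774
  (v25,v28,v29) [+-+] → (-0.402383, -1.7356, 1.21649)–(0, -1.7356, 1.44596)  len=0.4632
  (v26,v30,v27) [++-] → (0.402383, -1.7356, -1.21649)–(0, -1.7356, -1.44596)  len=0.4632
  (v27,v30,v31) [-++] → (0.402383, -1.7356, -1.21649)–(1.25148, -1.7356, -0.7324)  len=0.9774
  (v27,v31,v28) [-+-] → (1.25148, -1.7356, -0.7324)–(1.25148, -1.7356, -0.417785)  len=0.3146
  (v28,v31,v32) [-++] → (1.25148, -1.7356, -0.417785)–(1.25148, -1.7356, 0.7324)  len=1.1502
  (v28,v32,v29) [-++] → (1.25148, -1.7356, 0.7324)–(0, -1.7356, 1.44596)  len=1.4406

Chained into 1 loop(s):
  loop 1: 10 segments, perimeter = 8.6921
Total perimeter = 8.692


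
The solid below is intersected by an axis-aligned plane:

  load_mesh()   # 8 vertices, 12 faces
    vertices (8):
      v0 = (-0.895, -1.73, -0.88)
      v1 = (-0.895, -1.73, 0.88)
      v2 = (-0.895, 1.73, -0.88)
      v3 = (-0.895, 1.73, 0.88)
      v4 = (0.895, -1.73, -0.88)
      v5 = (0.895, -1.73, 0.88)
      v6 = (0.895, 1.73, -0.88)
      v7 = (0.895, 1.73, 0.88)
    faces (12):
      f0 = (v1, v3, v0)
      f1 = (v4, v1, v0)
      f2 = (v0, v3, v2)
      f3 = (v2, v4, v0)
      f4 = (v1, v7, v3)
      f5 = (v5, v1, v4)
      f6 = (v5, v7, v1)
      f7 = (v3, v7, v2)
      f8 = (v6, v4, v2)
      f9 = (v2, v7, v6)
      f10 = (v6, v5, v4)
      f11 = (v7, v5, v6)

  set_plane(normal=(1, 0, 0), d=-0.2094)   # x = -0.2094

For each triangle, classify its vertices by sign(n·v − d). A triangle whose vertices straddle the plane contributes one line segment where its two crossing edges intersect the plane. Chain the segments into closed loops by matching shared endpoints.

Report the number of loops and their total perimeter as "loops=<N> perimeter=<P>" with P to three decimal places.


Straddling triangles (8 of 12):
  (v4,v1,v0) [+--] → (-0.2094, -1.73, 0.205891)–(-0.2094, -1.73, -0.88)  len=1.0859
  (v2,v4,v0) [-+-] → (-0.2094, 0.404762, -0.88)–(-0.2094, -1.73, -0.88)  len=2.1348
  (v1,v7,v3) [-+-] → (-0.2094, -0.404762, 0.88)–(-0.2094, 1.73, 0.88)  len=2.1348
  (v5,v1,v4) [+-+] → (-0.2094, -1.73, 0.88)–(-0.2094, -1.73, 0.205891)  len=0.6741
  (v5,v7,v1) [++-] → (-0.2094, -0.404762, 0.88)–(-0.2094, -1.73, 0.88)  len=1.3252
  (v3,v7,v2) [-+-] → (-0.2094, 1.73, 0.88)–(-0.2094, 1.73, -0.205891)  len=1.0859
  (v6,v4,v2) [++-] → (-0.2094, 0.404762, -0.88)–(-0.2094, 1.73, -0.88)  len=1.3252
  (v2,v7,v6) [-++] → (-0.2094, 1.73, -0.205891)–(-0.2094, 1.73, -0.88)  len=0.6741

Chained into 1 loop(s):
  loop 1: 8 segments, perimeter = 10.4400
Total perimeter = 10.440

loops=1 perimeter=10.440


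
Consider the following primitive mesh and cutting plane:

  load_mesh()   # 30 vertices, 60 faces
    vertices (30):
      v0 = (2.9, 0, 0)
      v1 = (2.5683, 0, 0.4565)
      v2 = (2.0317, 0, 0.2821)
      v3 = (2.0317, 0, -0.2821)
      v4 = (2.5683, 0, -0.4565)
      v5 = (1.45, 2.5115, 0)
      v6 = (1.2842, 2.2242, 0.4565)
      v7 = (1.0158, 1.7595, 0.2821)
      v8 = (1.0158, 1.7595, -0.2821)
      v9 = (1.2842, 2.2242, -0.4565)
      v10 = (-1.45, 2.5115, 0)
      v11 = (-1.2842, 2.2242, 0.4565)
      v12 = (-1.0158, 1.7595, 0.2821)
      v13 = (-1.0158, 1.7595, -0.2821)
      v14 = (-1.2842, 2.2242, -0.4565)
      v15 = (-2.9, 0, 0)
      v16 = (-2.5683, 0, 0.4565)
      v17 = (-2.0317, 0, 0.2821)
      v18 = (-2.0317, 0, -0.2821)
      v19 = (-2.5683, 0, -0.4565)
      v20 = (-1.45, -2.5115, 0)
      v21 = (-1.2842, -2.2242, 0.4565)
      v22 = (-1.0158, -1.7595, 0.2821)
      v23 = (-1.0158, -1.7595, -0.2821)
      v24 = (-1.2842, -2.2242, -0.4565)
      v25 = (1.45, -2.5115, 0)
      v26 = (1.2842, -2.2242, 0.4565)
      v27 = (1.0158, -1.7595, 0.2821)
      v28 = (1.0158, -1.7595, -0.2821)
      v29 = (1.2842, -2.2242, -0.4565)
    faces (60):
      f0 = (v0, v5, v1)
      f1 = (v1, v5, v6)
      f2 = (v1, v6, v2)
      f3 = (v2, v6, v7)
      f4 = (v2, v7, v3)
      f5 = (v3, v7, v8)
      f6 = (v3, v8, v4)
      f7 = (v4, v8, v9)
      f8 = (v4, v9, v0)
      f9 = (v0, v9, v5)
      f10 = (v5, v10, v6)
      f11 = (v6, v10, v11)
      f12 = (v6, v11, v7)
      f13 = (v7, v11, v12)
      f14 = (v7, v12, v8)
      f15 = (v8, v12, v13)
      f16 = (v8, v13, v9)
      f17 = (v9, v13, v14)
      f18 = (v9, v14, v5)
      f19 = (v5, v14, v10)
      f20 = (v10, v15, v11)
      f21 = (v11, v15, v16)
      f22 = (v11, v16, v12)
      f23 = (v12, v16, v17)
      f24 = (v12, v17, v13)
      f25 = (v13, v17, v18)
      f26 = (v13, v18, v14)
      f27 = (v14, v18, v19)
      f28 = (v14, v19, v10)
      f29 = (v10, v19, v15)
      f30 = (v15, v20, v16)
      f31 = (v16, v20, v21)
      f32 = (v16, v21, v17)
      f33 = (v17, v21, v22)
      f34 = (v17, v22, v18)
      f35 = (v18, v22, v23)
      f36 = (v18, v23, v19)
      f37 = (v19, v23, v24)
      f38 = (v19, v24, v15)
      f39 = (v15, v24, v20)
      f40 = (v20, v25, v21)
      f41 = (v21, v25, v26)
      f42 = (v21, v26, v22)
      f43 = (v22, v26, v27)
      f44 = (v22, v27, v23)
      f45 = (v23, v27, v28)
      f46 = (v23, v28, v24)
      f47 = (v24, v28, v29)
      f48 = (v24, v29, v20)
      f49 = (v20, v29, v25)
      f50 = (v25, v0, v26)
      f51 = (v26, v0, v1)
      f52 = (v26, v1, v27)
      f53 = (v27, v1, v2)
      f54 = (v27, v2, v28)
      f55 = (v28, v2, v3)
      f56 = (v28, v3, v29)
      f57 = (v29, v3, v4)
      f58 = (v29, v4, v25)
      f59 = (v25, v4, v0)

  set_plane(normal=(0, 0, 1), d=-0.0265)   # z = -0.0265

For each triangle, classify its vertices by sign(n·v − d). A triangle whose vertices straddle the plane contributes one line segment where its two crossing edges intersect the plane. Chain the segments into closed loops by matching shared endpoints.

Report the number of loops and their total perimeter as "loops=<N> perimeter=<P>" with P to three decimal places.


loops=2 perimeter=29.475

Straddling triangles (24 of 60):
  (v2,v7,v3) [++-] → (1.57147, 0.797108, -0.0265)–(2.0317, 0, -0.0265)  len=0.9204
  (v3,v7,v8) [-+-] → (1.57147, 0.797108, -0.0265)–(1.0158, 1.7595, -0.0265)  len=1.1113
  (v4,v9,v0) [--+] → (2.8062, 0.129116, -0.0265)–(2.88074, 0, -0.0265)  len=0.1491
  (v0,v9,v5) [+-+] → (2.8062, 0.129116, -0.0265)–(1.44038, 2.49482, -0.0265)  len=2.7317
  (v7,v12,v8) [++-] → (0.0954225, 1.7595, -0.0265)–(1.0158, 1.7595, -0.0265)  len=0.9204
  (v8,v12,v13) [-+-] → (0.0954225, 1.7595, -0.0265)–(-1.0158, 1.7595, -0.0265)  len=1.1112
  (v9,v14,v5) [--+] → (1.29128, 2.49482, -0.0265)–(1.44038, 2.49482, -0.0265)  len=0.1491
  (v5,v14,v10) [+-+] → (1.29128, 2.49482, -0.0265)–(-1.44038, 2.49482, -0.0265)  len=2.7317
  (v12,v17,v13) [++-] → (-1.47603, 0.962392, -0.0265)–(-1.0158, 1.7595, -0.0265)  len=0.9204
  (v13,v17,v18) [-+-] → (-1.47603, 0.962392, -0.0265)–(-2.0317, 0, -0.0265)  len=1.1113
  (v14,v19,v10) [--+] → (-1.51492, 2.36571, -0.0265)–(-1.44038, 2.49482, -0.0265)  len=0.1491
  (v10,v19,v15) [+-+] → (-1.51492, 2.36571, -0.0265)–(-2.88074, 0, -0.0265)  len=2.7317
  (v17,v22,v18) [++-] → (-1.57147, -0.797108, -0.0265)–(-2.0317, 0, -0.0265)  len=0.9204
  (v18,v22,v23) [-+-] → (-1.57147, -0.797108, -0.0265)–(-1.0158, -1.7595, -0.0265)  len=1.1113
  (v19,v24,v15) [--+] → (-2.8062, -0.129116, -0.0265)–(-2.88074, 0, -0.0265)  len=0.1491
  (v15,v24,v20) [+-+] → (-2.8062, -0.129116, -0.0265)–(-1.44038, -2.49482, -0.0265)  len=2.7317
  (v22,v27,v23) [++-] → (-0.0954225, -1.7595, -0.0265)–(-1.0158, -1.7595, -0.0265)  len=0.9204
  (v23,v27,v28) [-+-] → (-0.0954225, -1.7595, -0.0265)–(1.0158, -1.7595, -0.0265)  len=1.1112
  (v24,v29,v20) [--+] → (-1.29128, -2.49482, -0.0265)–(-1.44038, -2.49482, -0.0265)  len=0.1491
  (v20,v29,v25) [+-+] → (-1.29128, -2.49482, -0.0265)–(1.44038, -2.49482, -0.0265)  len=2.7317
  (v27,v2,v28) [++-] → (1.47603, -0.962392, -0.0265)–(1.0158, -1.7595, -0.0265)  len=0.9204
  (v28,v2,v3) [-+-] → (1.47603, -0.962392, -0.0265)–(2.0317, 0, -0.0265)  len=1.1113
  (v29,v4,v25) [--+] → (1.51492, -2.36571, -0.0265)–(1.44038, -2.49482, -0.0265)  len=0.1491
  (v25,v4,v0) [+-+] → (1.51492, -2.36571, -0.0265)–(2.88074, 0, -0.0265)  len=2.7317

Chained into 2 loop(s):
  loop 1: 12 segments, perimeter = 12.1901
  loop 2: 12 segments, perimeter = 17.2846
Total perimeter = 29.475


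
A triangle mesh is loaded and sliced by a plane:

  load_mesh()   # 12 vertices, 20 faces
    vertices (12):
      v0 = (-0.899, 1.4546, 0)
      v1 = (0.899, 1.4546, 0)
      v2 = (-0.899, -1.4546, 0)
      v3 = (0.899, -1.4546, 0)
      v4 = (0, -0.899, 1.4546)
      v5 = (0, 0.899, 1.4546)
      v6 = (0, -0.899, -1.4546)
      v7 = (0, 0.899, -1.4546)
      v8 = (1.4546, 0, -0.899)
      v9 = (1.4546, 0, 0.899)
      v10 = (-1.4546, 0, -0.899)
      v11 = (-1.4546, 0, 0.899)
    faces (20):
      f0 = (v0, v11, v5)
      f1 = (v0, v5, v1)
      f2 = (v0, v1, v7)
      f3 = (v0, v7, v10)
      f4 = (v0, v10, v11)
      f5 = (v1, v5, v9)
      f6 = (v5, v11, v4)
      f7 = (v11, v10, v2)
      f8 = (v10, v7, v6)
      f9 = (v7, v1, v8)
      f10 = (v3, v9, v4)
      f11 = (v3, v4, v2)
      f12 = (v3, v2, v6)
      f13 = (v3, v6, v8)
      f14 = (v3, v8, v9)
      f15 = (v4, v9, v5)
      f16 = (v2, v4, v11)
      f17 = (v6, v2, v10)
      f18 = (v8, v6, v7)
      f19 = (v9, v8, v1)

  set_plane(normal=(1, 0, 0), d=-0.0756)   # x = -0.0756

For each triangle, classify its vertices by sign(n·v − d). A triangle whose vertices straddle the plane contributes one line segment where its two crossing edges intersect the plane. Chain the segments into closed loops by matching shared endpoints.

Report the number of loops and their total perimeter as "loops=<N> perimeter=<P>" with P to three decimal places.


loops=1 perimeter=9.642

Straddling triangles (10 of 20):
  (v0,v11,v5) [--+] → (-0.0756, 0.852276, 1.42572)–(-0.0756, 0.945722, 1.33228)  len=0.1322
  (v0,v5,v1) [-++] → (-0.0756, 0.945722, 1.33228)–(-0.0756, 1.4546, 0)  len=1.4262
  (v0,v1,v7) [-++] → (-0.0756, 1.4546, 0)–(-0.0756, 0.945722, -1.33228)  len=1.4262
  (v0,v7,v10) [-+-] → (-0.0756, 0.945722, -1.33228)–(-0.0756, 0.852276, -1.42572)  len=0.1322
  (v5,v11,v4) [+-+] → (-0.0756, 0.852276, 1.42572)–(-0.0756, -0.852276, 1.42572)  len=1.7046
  (v10,v7,v6) [-++] → (-0.0756, 0.852276, -1.42572)–(-0.0756, -0.852276, -1.42572)  len=1.7046
  (v3,v4,v2) [++-] → (-0.0756, -0.945722, 1.33228)–(-0.0756, -1.4546, 0)  len=1.4262
  (v3,v2,v6) [+-+] → (-0.0756, -1.4546, 0)–(-0.0756, -0.945722, -1.33228)  len=1.4262
  (v2,v4,v11) [-+-] → (-0.0756, -0.945722, 1.33228)–(-0.0756, -0.852276, 1.42572)  len=0.1322
  (v6,v2,v10) [+--] → (-0.0756, -0.945722, -1.33228)–(-0.0756, -0.852276, -1.42572)  len=0.1322

Chained into 1 loop(s):
  loop 1: 10 segments, perimeter = 9.6423
Total perimeter = 9.642
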